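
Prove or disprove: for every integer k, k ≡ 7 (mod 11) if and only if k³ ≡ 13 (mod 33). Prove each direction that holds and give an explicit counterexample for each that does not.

Not equivalent: only (⇐) holds.

(←) The residues r modulo 33 with r³ ≡ 13 (mod 33) are exactly {7}, and each is ≡ 7 (mod 11).

(→) This fails: take k = 18. Then 18 ≡ 7 (mod 11), but 18³ = 5832 ≡ 24 (mod 33), not 13.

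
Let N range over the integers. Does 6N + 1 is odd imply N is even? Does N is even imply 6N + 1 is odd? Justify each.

(⇒) fails; (⇐) holds.

(→) This fails: take N = 5. Then 6N + 1 = 31, which is odd, yet N = 5 is odd, not even.

(←) Suppose N is even. Since 6 is even, 6N is even for every N, so 6N + 1 has the same parity as 1, which is odd. Hence 6N + 1 is odd.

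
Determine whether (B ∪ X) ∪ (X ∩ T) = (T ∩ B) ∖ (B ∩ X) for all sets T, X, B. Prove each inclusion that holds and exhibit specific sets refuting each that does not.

The sets are not equal: only the reverse inclusion holds.

Forward inclusion. This inclusion fails. Take T = ∅, X = {1}, B = ∅; then 1 ∈ (B ∪ X) ∪ (X ∩ T) but 1 ∉ (T ∩ B) ∖ (B ∩ X).

Reverse inclusion. Let x ∈ (T ∩ B) ∖ (B ∩ X). Then x ∈ T ∩ B and x ∉ X, from which x ∈ (B ∪ X) ∪ (X ∩ T).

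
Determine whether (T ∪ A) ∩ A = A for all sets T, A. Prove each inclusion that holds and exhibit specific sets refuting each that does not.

Both inclusions hold.

Reverse inclusion. Let x ∈ A. Then either x ∈ A and x ∉ T; or x ∈ T ∩ A. In each case x ∈ (T ∪ A) ∩ A, so A ⊆ (T ∪ A) ∩ A.

Forward inclusion. Let x ∈ (T ∪ A) ∩ A. Then either x ∈ A and x ∉ T; or x ∈ T ∩ A. In each case x ∈ A, so (T ∪ A) ∩ A ⊆ A.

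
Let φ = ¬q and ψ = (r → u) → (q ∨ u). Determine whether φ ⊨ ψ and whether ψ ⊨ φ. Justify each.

Both directions fail.

(→) This fails. Under q = F, r = F, u = F, the left side is true but the right side is false.

(←) This fails. Under q = T, r = F, u = F, the left side is false but the right side is true.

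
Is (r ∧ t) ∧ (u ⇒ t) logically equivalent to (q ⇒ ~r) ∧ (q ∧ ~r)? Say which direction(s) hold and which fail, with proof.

Neither direction holds.

[⇒] This fails. Under r = T, u = F, t = T, q = T, the left side is true but the right side is false.

[⇐] This fails. Under r = F, u = F, t = F, q = T, the left side is false but the right side is true.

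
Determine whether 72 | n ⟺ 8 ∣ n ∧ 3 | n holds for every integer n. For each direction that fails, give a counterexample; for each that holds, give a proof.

[⇒] If 72 ∣ n, write n = 72q. Since 72 = 9·8, n = 8·(9q), so 8 ∣ n; and since 72 = 24·3, n = 3·(24q), so 3 ∣ n.

[⇐] This fails: take n = 24. Both 8 ∣ 24 and 3 ∣ 24, yet 24 is not a multiple of 72 (since 24 = 0·72 + 24), so 72 ∤ 24.

Only the forward direction holds.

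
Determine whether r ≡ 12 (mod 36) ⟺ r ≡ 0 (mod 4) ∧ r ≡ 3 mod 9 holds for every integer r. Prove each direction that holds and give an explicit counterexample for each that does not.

Both directions hold; the statement is true.

(⇒) Suppose r ≡ 12 (mod 36); write r = 36j + 12. Since 4 ∣ 36, reducing mod 4 gives r ≡ 12 ≡ 0 (mod 4); since 9 ∣ 36, reducing mod 9 gives r ≡ 12 ≡ 3 (mod 9).

(⇐) Conversely, if r ≡ 0 (mod 4) and r ≡ 3 (mod 9), then by the Chinese remainder theorem r ≡ 12 (mod 36). This is exactly r ≡ 12 (mod 36).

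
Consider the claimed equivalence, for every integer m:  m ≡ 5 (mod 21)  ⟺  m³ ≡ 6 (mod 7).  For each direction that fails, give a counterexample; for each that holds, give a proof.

(→) Suppose m ≡ 5 (mod 21). Then m³ ≡ 5³ = 125 (mod 21), and since 7 ∣ 21, also m³ ≡ 6 (mod 7).

(←) This fails: take m = 3. Then 3³ = 27 ≡ 6 (mod 7), yet 3 ≡ 3 (mod 21), not 5.

The forward direction holds; the converse fails.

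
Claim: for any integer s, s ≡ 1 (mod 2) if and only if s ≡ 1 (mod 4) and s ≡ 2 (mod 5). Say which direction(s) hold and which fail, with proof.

(⟹) This fails: s = 1 gives 1 ≡ 1 (mod 2) but 1 ≡ 1 (mod 5), so the conjunction on the right does not hold.

(⟸) Conversely, if s ≡ 1 (mod 4) and s ≡ 2 (mod 5), then by the Chinese remainder theorem s ≡ 17 (mod 20). Since 17 ≡ 1 (mod 2) and 2 ∣ 20, we get s ≡ 1 (mod 2).

Only the reverse direction holds.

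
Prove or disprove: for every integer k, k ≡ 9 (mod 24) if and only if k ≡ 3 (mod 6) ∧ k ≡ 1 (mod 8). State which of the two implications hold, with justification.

(→) Suppose k ≡ 9 (mod 24); write k = 24j + 9. Since 6 ∣ 24, reducing mod 6 gives k ≡ 9 ≡ 3 (mod 6); since 8 ∣ 24, reducing mod 8 gives k ≡ 9 ≡ 1 (mod 8).

(←) Conversely, if k ≡ 3 (mod 6) and k ≡ 1 (mod 8), then by the Chinese remainder theorem k ≡ 9 (mod 24). This is exactly k ≡ 9 (mod 24).

The biconditional holds.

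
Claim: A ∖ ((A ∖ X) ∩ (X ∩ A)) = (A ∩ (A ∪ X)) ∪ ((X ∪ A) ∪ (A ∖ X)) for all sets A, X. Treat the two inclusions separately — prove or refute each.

The sets are not equal: only the forward inclusion holds.

Reverse inclusion. This inclusion fails. Take A = ∅, X = {1}; then 1 ∈ (A ∩ (A ∪ X)) ∪ ((X ∪ A) ∪ (A ∖ X)) but 1 ∉ A ∖ ((A ∖ X) ∩ (X ∩ A)).

Forward inclusion. Let x ∈ A ∖ ((A ∖ X) ∩ (X ∩ A)). Then either x ∈ A and x ∉ X; or x ∈ A ∩ X. In each case x ∈ (A ∩ (A ∪ X)) ∪ ((X ∪ A) ∪ (A ∖ X)), so A ∖ ((A ∖ X) ∩ (X ∩ A)) ⊆ (A ∩ (A ∪ X)) ∪ ((X ∪ A) ∪ (A ∖ X)).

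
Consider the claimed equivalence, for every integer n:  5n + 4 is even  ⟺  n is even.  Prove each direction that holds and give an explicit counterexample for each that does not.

(⟸) Suppose n is even; write n = 2j. Then 5n + 4 = 5·(2j) + 4 = 2·5j + 4, which is even.

(⟹) Suppose 5n + 4 is even. Since 5 is odd, 5n and n have the same parity, so 5n + 4 ≡ n + 4 (mod 2). As 4 is even, 5n + 4 is even exactly when n is even. Thus n is even.

Equivalent; both directions hold.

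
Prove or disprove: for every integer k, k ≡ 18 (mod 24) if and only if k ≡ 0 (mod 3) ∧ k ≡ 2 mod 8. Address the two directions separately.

Both implications hold.

[⇒] Suppose k ≡ 18 (mod 24); write k = 24j + 18. Since 3 ∣ 24, reducing mod 3 gives k ≡ 18 ≡ 0 (mod 3); since 8 ∣ 24, reducing mod 8 gives k ≡ 18 ≡ 2 (mod 8).

[⇐] Conversely, if k ≡ 0 (mod 3) and k ≡ 2 (mod 8), then by the Chinese remainder theorem k ≡ 18 (mod 24). This is exactly k ≡ 18 (mod 24).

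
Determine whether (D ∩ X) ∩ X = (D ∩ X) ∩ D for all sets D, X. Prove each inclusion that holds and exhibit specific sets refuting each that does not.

(⟹) Let x ∈ (D ∩ X) ∩ X. Then x ∈ D ∩ X, from which x ∈ (D ∩ X) ∩ D.

(⟸) Let x ∈ (D ∩ X) ∩ D. Then x ∈ D ∩ X, from which x ∈ (D ∩ X) ∩ X.

Both inclusions hold; the sets are equal.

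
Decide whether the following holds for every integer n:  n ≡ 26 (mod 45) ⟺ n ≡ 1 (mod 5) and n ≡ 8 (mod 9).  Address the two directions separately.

(⟸) If n ≡ 1 (mod 5) and n ≡ 8 (mod 9), then by the Chinese remainder theorem n ≡ 26 (mod 45). This is exactly n ≡ 26 (mod 45).

(⟹) Suppose n ≡ 26 (mod 45); write n = 45j + 26. Since 5 ∣ 45, reducing mod 5 gives n ≡ 26 ≡ 1 (mod 5); since 9 ∣ 45, reducing mod 9 gives n ≡ 26 ≡ 8 (mod 9).

Both directions hold; the statement is true.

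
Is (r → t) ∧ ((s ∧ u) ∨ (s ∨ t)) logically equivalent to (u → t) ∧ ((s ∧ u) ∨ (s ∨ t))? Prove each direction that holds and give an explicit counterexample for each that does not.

(⇒) fails and (⇐) fails.

Forward direction. This fails. Under u = T, r = F, s = T, t = F, the left side is true but the right side is false.

Converse. This fails. Under u = F, r = T, s = T, t = F, the left side is false but the right side is true.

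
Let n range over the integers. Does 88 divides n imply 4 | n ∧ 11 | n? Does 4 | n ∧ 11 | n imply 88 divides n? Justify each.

Only the forward implication holds.

(⇒) If 88 ∣ n, write n = 88q. Since 88 = 22·4, n = 4·(22q), so 4 ∣ n; and since 88 = 8·11, n = 11·(8q), so 11 ∣ n.

(⇐) This fails: take n = 44. Both 4 ∣ 44 and 11 ∣ 44, yet 44 is not a multiple of 88 (since 44 = 0·88 + 44), so 88 ∤ 44.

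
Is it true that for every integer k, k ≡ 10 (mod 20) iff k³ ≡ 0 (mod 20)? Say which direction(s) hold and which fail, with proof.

Only the forward direction holds.

(→) Suppose k ≡ 10 (mod 20). Write k = 20j + 10. Then (20j + 10)³ = 8000j³ + 12000j² + 6000j + 1000 = 20(400j³ + 600j² + 300j + 50) + 0, so k³ ≡ 0 (mod 20).

(←) This fails: take k = 0. Then 0³ = 0 ≡ 0 (mod 20), yet 0 ≡ 0 (mod 20), not 10.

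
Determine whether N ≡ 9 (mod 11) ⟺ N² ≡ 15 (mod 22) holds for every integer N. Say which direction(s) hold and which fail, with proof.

(⇒) fails and (⇐) fails.

(⇒) This fails: take N = 20. Then 20 ≡ 9 (mod 11), but 20² = 400 ≡ 4 (mod 22), not 15.

(⇐) This fails: take N = 13. Then 13² = 169 ≡ 15 (mod 22), yet 13 ≡ 2 (mod 11), not 9.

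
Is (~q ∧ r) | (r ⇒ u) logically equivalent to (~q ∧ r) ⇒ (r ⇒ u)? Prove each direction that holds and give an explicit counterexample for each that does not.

Forward direction. This fails. Under q = F, r = T, u = F, the left side is true but the right side is false.

Converse. This fails. Under q = T, r = T, u = F, the left side is false but the right side is true.

(⇒) fails and (⇐) fails.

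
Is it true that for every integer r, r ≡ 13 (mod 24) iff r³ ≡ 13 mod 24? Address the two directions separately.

Both directions hold; the statement is true.

(⇒) Suppose r ≡ 13 (mod 24). Write r = 24j + 13. Then (24j + 13)³ = 13824j³ + 22464j² + 12168j + 2197 = 24(576j³ + 936j² + 507j + 91) + 13, so r³ ≡ 13 (mod 24).

(⇐) Conversely, suppose r³ ≡ 13 (mod 24). The only residue r in {0, …, 23} with r³ ≡ 13 (mod 24) is r = 13, so r ≡ 13 (mod 24).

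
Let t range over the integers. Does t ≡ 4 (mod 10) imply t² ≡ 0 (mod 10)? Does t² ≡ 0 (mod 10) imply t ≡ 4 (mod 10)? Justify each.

Both directions fail.

(→) This fails: take t = 4. Then 4 ≡ 4 (mod 10), but 4² = 16 ≡ 6 (mod 10), not 0.

(←) This fails: take t = 0. Then 0² = 0 ≡ 0 (mod 10), yet 0 ≡ 0 (mod 10), not 4.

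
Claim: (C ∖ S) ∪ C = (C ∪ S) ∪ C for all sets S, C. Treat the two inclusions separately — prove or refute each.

Forward inclusion. Let x ∈ (C ∖ S) ∪ C. Then either x ∈ C and x ∉ S; or x ∈ S ∩ C. In each case x ∈ (C ∪ S) ∪ C, so (C ∖ S) ∪ C ⊆ (C ∪ S) ∪ C.

Reverse inclusion. This inclusion fails. Take S = {1}, C = ∅; then 1 ∈ (C ∪ S) ∪ C but 1 ∉ (C ∖ S) ∪ C.

Only the forward inclusion holds.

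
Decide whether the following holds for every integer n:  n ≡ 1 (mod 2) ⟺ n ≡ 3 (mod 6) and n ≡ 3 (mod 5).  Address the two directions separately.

Not equivalent: only (⇐) holds.

Converse. If n ≡ 3 (mod 6) and n ≡ 3 (mod 5), then by the Chinese remainder theorem n ≡ 3 (mod 30). Since 3 ≡ 1 (mod 2) and 2 ∣ 30, we get n ≡ 1 (mod 2).

Forward direction. This fails: n = 1 gives 1 ≡ 1 (mod 2) but 1 ≡ 1 (mod 6), so the conjunction on the right does not hold.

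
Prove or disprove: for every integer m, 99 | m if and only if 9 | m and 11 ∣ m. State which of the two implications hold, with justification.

Both directions hold.

(→) If 99 ∣ m, write m = 99q. Since 99 = 11·9, m = 9·(11q), so 9 ∣ m; and since 99 = 9·11, m = 11·(9q), so 11 ∣ m.

(←) Suppose 9 ∣ m and 11 ∣ m. Any common multiple of 9 and 11 is a multiple of their lcm; here gcd(9, 11) = 1, so lcm(9, 11) = 9·11 = 99, so 99 ∣ m.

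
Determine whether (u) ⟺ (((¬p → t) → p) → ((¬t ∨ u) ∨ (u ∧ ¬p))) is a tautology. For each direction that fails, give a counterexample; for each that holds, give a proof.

(←) This fails. Under p = F, t = F, u = F, the left side is false but the right side is true.

(→) Assume the antecedent. If p is true, the antecedent forces (p = T, t = F, u = T) or (p = T, t = T, u = T), and the consequent holds there. If p is false, the consequent reduces to true regardless of the other variables. Either way the consequent holds.

Only the forward direction holds.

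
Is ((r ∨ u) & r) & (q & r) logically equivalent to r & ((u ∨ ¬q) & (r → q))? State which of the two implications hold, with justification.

Only the converse holds.

(⟹) This fails. Under u = F, q = T, r = T, the left side is true but the right side is false.

(⟸) Assume the antecedent. If u is true, the antecedent forces (u = T, q = T, r = T), and ((r ∨ u) & r) & (q & r) holds there. If u is false, the antecedent cannot hold. Either way ((r ∨ u) & r) & (q & r) holds.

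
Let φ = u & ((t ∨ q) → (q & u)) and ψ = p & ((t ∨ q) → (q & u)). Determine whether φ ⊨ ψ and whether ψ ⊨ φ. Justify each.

[⇒] This fails. Under q = F, t = F, p = F, u = T, the left side is true but the right side is false.

[⇐] This fails. Under q = F, t = F, p = T, u = F, the left side is false but the right side is true.

Neither direction holds.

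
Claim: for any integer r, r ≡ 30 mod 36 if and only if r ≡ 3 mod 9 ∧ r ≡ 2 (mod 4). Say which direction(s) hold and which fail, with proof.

Equivalent; both directions hold.

[⇐] If r ≡ 3 (mod 9) and r ≡ 2 (mod 4), then by the Chinese remainder theorem r ≡ 30 (mod 36). This is exactly r ≡ 30 (mod 36).

[⇒] Suppose r ≡ 30 (mod 36); write r = 36j + 30. Since 9 ∣ 36, reducing mod 9 gives r ≡ 30 ≡ 3 (mod 9); since 4 ∣ 36, reducing mod 4 gives r ≡ 30 ≡ 2 (mod 4).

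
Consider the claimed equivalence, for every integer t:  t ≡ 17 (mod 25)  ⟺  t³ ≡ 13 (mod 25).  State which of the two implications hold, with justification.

Equivalent; both directions hold.

Forward direction. Suppose t ≡ 17 (mod 25). Write t = 25j + 17. Then (25j + 17)³ = 15625j³ + 31875j² + 21675j + 4913 = 25(625j³ + 1275j² + 867j + 196) + 13, so t³ ≡ 13 (mod 25).

Converse. Suppose t³ ≡ 13 (mod 25). The only residue r in {0, …, 24} with r³ ≡ 13 (mod 25) is r = 17, so t ≡ 17 (mod 25).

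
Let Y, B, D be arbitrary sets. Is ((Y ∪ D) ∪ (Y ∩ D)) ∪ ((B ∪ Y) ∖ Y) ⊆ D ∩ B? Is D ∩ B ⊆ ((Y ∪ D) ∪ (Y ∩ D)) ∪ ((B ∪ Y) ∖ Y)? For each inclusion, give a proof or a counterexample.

The sets are not equal: only the reverse inclusion holds.

Forward inclusion. This inclusion fails. Take Y = {1}, B = ∅, D = ∅; then 1 ∈ ((Y ∪ D) ∪ (Y ∩ D)) ∪ ((B ∪ Y) ∖ Y) but 1 ∉ D ∩ B.

Reverse inclusion. Let x ∈ D ∩ B. Then either x ∈ B ∩ D and x ∉ Y; or x ∈ Y ∩ B ∩ D. In each case x ∈ ((Y ∪ D) ∪ (Y ∩ D)) ∪ ((B ∪ Y) ∖ Y), so D ∩ B ⊆ ((Y ∪ D) ∪ (Y ∩ D)) ∪ ((B ∪ Y) ∖ Y).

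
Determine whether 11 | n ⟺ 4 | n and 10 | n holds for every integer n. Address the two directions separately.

(→) This fails: take n = 11. Certainly 11 ∣ 11, but 4 ∤ 11.

(←) This fails: take n = 20. Both 4 ∣ 20 and 10 ∣ 20, yet 20 is not a multiple of 11 (since 20 = 1·11 + 9), so 11 ∤ 20.

(⇒) fails and (⇐) fails.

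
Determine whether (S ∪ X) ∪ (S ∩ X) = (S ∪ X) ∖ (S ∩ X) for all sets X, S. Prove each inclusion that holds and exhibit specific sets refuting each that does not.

Only the reverse inclusion holds.

Forward inclusion. This inclusion fails. Take X = {1}, S = {1}; then 1 ∈ (S ∪ X) ∪ (S ∩ X) but 1 ∉ (S ∪ X) ∖ (S ∩ X).

Reverse inclusion. Let x ∈ (S ∪ X) ∖ (S ∩ X). Then either x ∈ X and x ∉ S; or x ∈ S and x ∉ X. In each case x ∈ (S ∪ X) ∪ (S ∩ X), so (S ∪ X) ∖ (S ∩ X) ⊆ (S ∪ X) ∪ (S ∩ X).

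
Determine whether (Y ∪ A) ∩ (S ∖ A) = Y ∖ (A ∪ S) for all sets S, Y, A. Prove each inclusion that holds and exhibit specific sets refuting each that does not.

Forward inclusion. This inclusion fails. Take S = {1}, Y = {1}, A = ∅; then 1 ∈ (Y ∪ A) ∩ (S ∖ A) but 1 ∉ Y ∖ (A ∪ S).

Reverse inclusion. This inclusion fails. Take S = ∅, Y = {1}, A = ∅; then 1 ∈ Y ∖ (A ∪ S) but 1 ∉ (Y ∪ A) ∩ (S ∖ A).

Neither inclusion holds.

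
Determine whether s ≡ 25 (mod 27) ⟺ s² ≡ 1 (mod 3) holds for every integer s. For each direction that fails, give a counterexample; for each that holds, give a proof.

(⟸) This fails: take s = 1. Then 1² = 1 ≡ 1 (mod 3), yet 1 ≡ 1 (mod 27), not 25.

(⟹) Suppose s ≡ 25 (mod 27). Then s² ≡ 25² = 625 (mod 27), and since 3 ∣ 27, also s² ≡ 1 (mod 3).

Only the forward implication holds.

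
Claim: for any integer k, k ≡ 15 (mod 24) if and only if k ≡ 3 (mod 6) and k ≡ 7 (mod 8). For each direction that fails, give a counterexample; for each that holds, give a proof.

Both directions hold.

(⇒) Suppose k ≡ 15 (mod 24); write k = 24j + 15. Since 6 ∣ 24, reducing mod 6 gives k ≡ 15 ≡ 3 (mod 6); since 8 ∣ 24, reducing mod 8 gives k ≡ 15 ≡ 7 (mod 8).

(⇐) Conversely, if k ≡ 3 (mod 6) and k ≡ 7 (mod 8), then by the Chinese remainder theorem k ≡ 15 (mod 24). This is exactly k ≡ 15 (mod 24).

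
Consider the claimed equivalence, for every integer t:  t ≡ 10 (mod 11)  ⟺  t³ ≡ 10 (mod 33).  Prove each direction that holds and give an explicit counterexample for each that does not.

(→) This fails: take t = 21. Then 21 ≡ 10 (mod 11), but 21³ = 9261 ≡ 21 (mod 33), not 10.

(←) Conversely, the residues r modulo 33 with r³ ≡ 10 (mod 33) are exactly {10}, and each is ≡ 10 (mod 11).

The forward direction fails; the converse holds.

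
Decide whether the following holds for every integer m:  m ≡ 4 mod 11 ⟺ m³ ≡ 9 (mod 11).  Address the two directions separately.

(→) Suppose m ≡ 4 mod 11. Write m = 11j + 4. Then (11j + 4)³ = 1331j³ + 1452j² + 528j + 64 = 11(121j³ + 132j² + 48j + 5) + 9, so m³ ≡ 9 (mod 11).

(←) Conversely, suppose m³ ≡ 9 (mod 11). The only residue r in {0, …, 10} with r³ ≡ 9 (mod 11) is r = 4, so m ≡ 4 (mod 11).

Both directions hold; the statement is true.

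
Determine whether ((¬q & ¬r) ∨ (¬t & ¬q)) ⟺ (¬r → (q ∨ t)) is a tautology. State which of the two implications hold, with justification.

Both directions fail.

(⇒) This fails. Under q = F, r = F, t = F, the left side is true but the right side is false.

(⇐) This fails. Under q = T, r = F, t = F, the left side is false but the right side is true.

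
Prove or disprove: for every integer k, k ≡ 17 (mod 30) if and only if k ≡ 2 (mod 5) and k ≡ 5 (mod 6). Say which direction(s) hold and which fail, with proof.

Both directions hold; the statement is true.

(⟹) Suppose k ≡ 17 (mod 30); write k = 30j + 17. Since 5 ∣ 30, reducing mod 5 gives k ≡ 17 ≡ 2 (mod 5); since 6 ∣ 30, reducing mod 6 gives k ≡ 17 ≡ 5 (mod 6).

(⟸) Conversely, if k ≡ 2 (mod 5) and k ≡ 5 (mod 6), then by the Chinese remainder theorem k ≡ 17 (mod 30). This is exactly k ≡ 17 (mod 30).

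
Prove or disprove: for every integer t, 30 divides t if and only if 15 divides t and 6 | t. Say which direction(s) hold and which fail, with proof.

Both directions hold; the statement is true.

(←) Suppose 15 ∣ t and 6 ∣ t. Any common multiple of 15 and 6 is a multiple of their lcm; here lcm(15, 6) = 15·6/gcd(15, 6) = 90/3 = 30, so 30 ∣ t.

(→) If 30 ∣ t, write t = 30q. Since 30 = 2·15, t = 15·(2q), so 15 ∣ t; and since 30 = 5·6, t = 6·(5q), so 6 ∣ t.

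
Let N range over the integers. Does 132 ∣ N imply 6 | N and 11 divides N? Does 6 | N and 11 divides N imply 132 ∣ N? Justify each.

(⇒) If 132 ∣ N, write N = 132q. Since 132 = 22·6, N = 6·(22q), so 6 ∣ N; and since 132 = 12·11, N = 11·(12q), so 11 ∣ N.

(⇐) This fails: take N = 66. Both 6 ∣ 66 and 11 ∣ 66, yet 66 is not a multiple of 132 (since 66 = 0·132 + 66), so 132 ∤ 66.

The forward direction holds; the converse fails.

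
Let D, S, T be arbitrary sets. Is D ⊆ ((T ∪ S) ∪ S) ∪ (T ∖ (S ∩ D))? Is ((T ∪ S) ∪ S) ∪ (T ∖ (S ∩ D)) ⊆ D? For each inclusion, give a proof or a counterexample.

Neither inclusion holds.

(⟹) This inclusion fails. Take D = {1}, S = ∅, T = ∅; then 1 ∈ D but 1 ∉ ((T ∪ S) ∪ S) ∪ (T ∖ (S ∩ D)).

(⟸) This inclusion fails. Take D = ∅, S = {1}, T = ∅; then 1 ∈ ((T ∪ S) ∪ S) ∪ (T ∖ (S ∩ D)) but 1 ∉ D.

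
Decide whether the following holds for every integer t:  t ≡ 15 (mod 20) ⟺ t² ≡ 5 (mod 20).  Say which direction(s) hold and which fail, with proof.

(⇒) holds; (⇐) fails.

(→) Suppose t ≡ 15 (mod 20). Write t = 20j + 15. Then (20j + 15)² = 400j² + 600j + 225 = 20(20j² + 30j + 11) + 5, so t² ≡ 5 (mod 20).

(←) This fails: take t = 5. Then 5² = 25 ≡ 5 (mod 20), yet 5 ≡ 5 (mod 20), not 15.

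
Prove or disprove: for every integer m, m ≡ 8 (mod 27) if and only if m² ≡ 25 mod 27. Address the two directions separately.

Neither implication holds.

(⟹) This fails: take m = 8. Then 8 ≡ 8 (mod 27), but 8² = 64 ≡ 10 (mod 27), not 25.

(⟸) This fails: take m = 5. Then 5² = 25 ≡ 25 (mod 27), yet 5 ≡ 5 (mod 27), not 8.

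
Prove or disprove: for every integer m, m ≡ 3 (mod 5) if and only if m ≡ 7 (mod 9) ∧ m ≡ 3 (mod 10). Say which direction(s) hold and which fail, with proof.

(⇒) This fails: m = 33 gives 33 ≡ 3 (mod 5) but 33 ≡ 6 (mod 9), so the conjunction on the right does not hold.

(⇐) Conversely, if m ≡ 7 (mod 9) and m ≡ 3 (mod 10), then by the Chinese remainder theorem m ≡ 43 (mod 90). Since 43 ≡ 3 (mod 5) and 5 ∣ 90, we get m ≡ 3 (mod 5).

Only the converse holds.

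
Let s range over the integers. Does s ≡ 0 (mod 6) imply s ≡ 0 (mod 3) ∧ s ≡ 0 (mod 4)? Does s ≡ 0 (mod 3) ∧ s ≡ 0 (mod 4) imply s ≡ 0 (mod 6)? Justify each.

Only the converse holds.

[⇒] This fails: s = 6 gives 6 ≡ 0 (mod 6) but 6 ≡ 2 (mod 4), so the conjunction on the right does not hold.

[⇐] Conversely, if s ≡ 0 (mod 3) and s ≡ 0 (mod 4), then by the Chinese remainder theorem s ≡ 0 (mod 12). Since 0 ≡ 0 (mod 6) and 6 ∣ 12, we get s ≡ 0 (mod 6).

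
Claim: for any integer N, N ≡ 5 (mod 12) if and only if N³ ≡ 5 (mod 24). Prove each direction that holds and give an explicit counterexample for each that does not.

[⇒] This fails: take N = 17. Then 17 ≡ 5 (mod 12), but 17³ = 4913 ≡ 17 (mod 24), not 5.

[⇐] Conversely, the residues r modulo 24 with r³ ≡ 5 (mod 24) are exactly {5}, and each is ≡ 5 (mod 12).

The forward direction fails; the converse holds.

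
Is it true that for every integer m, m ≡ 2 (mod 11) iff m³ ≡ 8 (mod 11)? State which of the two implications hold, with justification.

The biconditional holds.

(⇒) Suppose m ≡ 2 (mod 11). Write m = 11j + 2. Then (11j + 2)³ = 1331j³ + 726j² + 132j + 8 = 11(121j³ + 66j² + 12j) + 8, so m³ ≡ 8 (mod 11).

(⇐) Conversely, suppose m³ ≡ 8 (mod 11). The only residue r in {0, …, 10} with r³ ≡ 8 (mod 11) is r = 2, so m ≡ 2 (mod 11).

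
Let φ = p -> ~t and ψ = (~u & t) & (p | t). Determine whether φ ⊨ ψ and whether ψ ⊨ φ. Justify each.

(⇒) fails and (⇐) fails.

Forward direction. This fails. Under u = F, p = F, t = F, the left side is true but the right side is false.

Converse. This fails. Under u = F, p = T, t = T, the left side is false but the right side is true.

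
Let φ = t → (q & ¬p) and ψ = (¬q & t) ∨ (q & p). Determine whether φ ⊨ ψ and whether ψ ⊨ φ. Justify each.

(→) This fails. Under p = F, q = F, t = F, the left side is true but the right side is false.

(←) This fails. Under p = F, q = F, t = T, the left side is false but the right side is true.

Neither implication holds.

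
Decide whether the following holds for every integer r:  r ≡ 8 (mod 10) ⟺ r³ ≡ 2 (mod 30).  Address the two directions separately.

(⇒) This fails: take r = 18. Then 18 ≡ 8 (mod 10), but 18³ = 5832 ≡ 12 (mod 30), not 2.

(⇐) Conversely, the residues r modulo 30 with r³ ≡ 2 (mod 30) are exactly {8}, and each is ≡ 8 (mod 10).

Only the reverse direction holds.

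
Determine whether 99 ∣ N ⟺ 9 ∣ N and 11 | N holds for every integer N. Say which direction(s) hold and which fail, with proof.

Both implications hold.

Converse. Suppose 9 ∣ N and 11 ∣ N. Any common multiple of 9 and 11 is a multiple of their lcm; here gcd(9, 11) = 1, so lcm(9, 11) = 9·11 = 99, so 99 ∣ N.

Forward direction. If 99 ∣ N, write N = 99q. Since 99 = 11·9, N = 9·(11q), so 9 ∣ N; and since 99 = 9·11, N = 11·(9q), so 11 ∣ N.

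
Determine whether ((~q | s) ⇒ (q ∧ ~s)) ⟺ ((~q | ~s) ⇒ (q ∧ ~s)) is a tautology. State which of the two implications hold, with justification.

Not equivalent: only (⇒) holds.

Forward direction. Assume the antecedent. If s is true, the antecedent cannot hold. If s is false, the antecedent forces (s = F, q = T), and (~q | ~s) ⇒ (q ∧ ~s) holds there. Either way (~q | ~s) ⇒ (q ∧ ~s) holds.

Converse. This fails. Under s = T, q = T, the left side is false but the right side is true.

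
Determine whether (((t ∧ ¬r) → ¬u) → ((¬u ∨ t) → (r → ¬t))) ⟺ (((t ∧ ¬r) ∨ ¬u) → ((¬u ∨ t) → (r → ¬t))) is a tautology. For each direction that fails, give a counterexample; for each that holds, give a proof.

Only the forward implication holds.

Forward direction. Assume the antecedent. If r is true, the antecedent forces (r = T, t = F, u = F) or (r = T, t = F, u = T), and the consequent holds there. If r is false, the consequent reduces to true regardless of the other variables. Either way the consequent holds.

Converse. This fails. Under r = T, t = T, u = T, the left side is false but the right side is true.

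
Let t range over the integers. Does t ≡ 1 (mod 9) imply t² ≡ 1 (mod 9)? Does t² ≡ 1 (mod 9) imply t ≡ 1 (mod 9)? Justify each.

(⟹) Suppose t ≡ 1 (mod 9). Write t = 9j + 1. Then (9j + 1)² = 81j² + 18j + 1 = 9(9j² + 2j) + 1, so t² ≡ 1 (mod 9).

(⟸) This fails: take t = 8. Then 8² = 64 ≡ 1 (mod 9), yet 8 ≡ 8 (mod 9), not 1.

The forward direction holds; the converse fails.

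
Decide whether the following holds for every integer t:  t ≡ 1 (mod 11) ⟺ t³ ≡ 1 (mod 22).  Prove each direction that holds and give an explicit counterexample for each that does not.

Not equivalent: only (⇐) holds.

(⇒) This fails: take t = 12. Then 12 ≡ 1 (mod 11), but 12³ = 1728 ≡ 12 (mod 22), not 1.

(⇐) Conversely, the residues r modulo 22 with r³ ≡ 1 (mod 22) are exactly {1}, and each is ≡ 1 (mod 11).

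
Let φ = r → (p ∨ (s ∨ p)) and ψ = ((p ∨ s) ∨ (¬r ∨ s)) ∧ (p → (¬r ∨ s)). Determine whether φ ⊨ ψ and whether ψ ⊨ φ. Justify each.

[⇐] Assume the antecedent. If r is true, the antecedent forces (p = F, r = T, s = T) or (p = T, r = T, s = T), and r → (p ∨ (s ∨ p)) holds there. If r is false, r → (p ∨ (s ∨ p)) reduces to true regardless of the other variables. Either way r → (p ∨ (s ∨ p)) holds.

[⇒] This fails. Under p = T, r = T, s = F, the left side is true but the right side is false.

The forward direction fails; the converse holds.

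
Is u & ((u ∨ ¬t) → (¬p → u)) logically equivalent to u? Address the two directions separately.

Both directions hold; the statement is true.

(→) Assume the antecedent. If p is true, the antecedent forces (p = T, u = T, t = F) or (p = T, u = T, t = T), and u holds there. If p is false, the antecedent forces (p = F, u = T, t = F) or (p = F, u = T, t = T), and u holds there. Either way u holds.

(←) Assume the antecedent. If p is true, the antecedent forces (p = T, u = T, t = F) or (p = T, u = T, t = T), and u & ((u ∨ ¬t) → (¬p → u)) holds there. If p is false, the antecedent forces (p = F, u = T, t = F) or (p = F, u = T, t = T), and u & ((u ∨ ¬t) → (¬p → u)) holds there. Either way u & ((u ∨ ¬t) → (¬p → u)) holds.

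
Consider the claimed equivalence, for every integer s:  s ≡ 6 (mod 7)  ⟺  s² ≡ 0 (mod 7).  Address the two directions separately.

(→) This fails: take s = 6. Then 6 ≡ 6 (mod 7), but 6² = 36 ≡ 1 (mod 7), not 0.

(←) This fails: take s = 0. Then 0² = 0 ≡ 0 (mod 7), yet 0 ≡ 0 (mod 7), not 6.

(⇒) fails and (⇐) fails.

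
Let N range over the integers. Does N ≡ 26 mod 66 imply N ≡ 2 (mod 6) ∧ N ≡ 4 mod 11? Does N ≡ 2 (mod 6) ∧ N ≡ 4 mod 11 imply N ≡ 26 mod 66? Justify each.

Both implications hold.

(←) If N ≡ 2 (mod 6) and N ≡ 4 (mod 11), then by the Chinese remainder theorem N ≡ 26 (mod 66). This is exactly N ≡ 26 (mod 66).

(→) Suppose N ≡ 26 (mod 66); write N = 66j + 26. Since 6 ∣ 66, reducing mod 6 gives N ≡ 26 ≡ 2 (mod 6); since 11 ∣ 66, reducing mod 11 gives N ≡ 26 ≡ 4 (mod 11).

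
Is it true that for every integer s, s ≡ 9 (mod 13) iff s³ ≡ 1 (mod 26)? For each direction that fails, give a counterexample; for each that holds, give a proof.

(→) This fails: take s = 22. Then 22 ≡ 9 (mod 13), but 22³ = 10648 ≡ 14 (mod 26), not 1.

(←) This fails: take s = 1. Then 1³ = 1 ≡ 1 (mod 26), yet 1 ≡ 1 (mod 13), not 9.

Neither direction holds.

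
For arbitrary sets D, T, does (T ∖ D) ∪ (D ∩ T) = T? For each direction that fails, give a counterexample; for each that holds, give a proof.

The two sets are equal.

Reverse inclusion. Let x ∈ T. Then either x ∈ T and x ∉ D; or x ∈ D ∩ T. In each case x ∈ (T ∖ D) ∪ (D ∩ T), so T ⊆ (T ∖ D) ∪ (D ∩ T).

Forward inclusion. Let x ∈ (T ∖ D) ∪ (D ∩ T). Then either x ∈ T and x ∉ D; or x ∈ D ∩ T. In each case x ∈ T, so (T ∖ D) ∪ (D ∩ T) ⊆ T.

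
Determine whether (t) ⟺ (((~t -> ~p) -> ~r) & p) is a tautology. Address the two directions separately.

Both directions fail.

(⇒) This fails. Under r = F, t = T, p = F, the left side is true but the right side is false.

(⇐) This fails. Under r = F, t = F, p = T, the left side is false but the right side is true.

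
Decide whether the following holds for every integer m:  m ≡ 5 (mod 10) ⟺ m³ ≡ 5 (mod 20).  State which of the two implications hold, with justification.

(⇒) fails; (⇐) holds.

(⟹) This fails: take m = 15. Then 15 ≡ 5 (mod 10), but 15³ = 3375 ≡ 15 (mod 20), not 5.

(⟸) Conversely, the residues r modulo 20 with r³ ≡ 5 (mod 20) are exactly {5}, and each is ≡ 5 (mod 10).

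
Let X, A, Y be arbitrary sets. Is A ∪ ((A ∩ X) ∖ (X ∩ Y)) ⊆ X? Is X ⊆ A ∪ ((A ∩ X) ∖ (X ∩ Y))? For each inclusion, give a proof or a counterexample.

Neither inclusion holds.

Forward inclusion. This inclusion fails. Take X = ∅, A = {1}, Y = ∅; then 1 ∈ A ∪ ((A ∩ X) ∖ (X ∩ Y)) but 1 ∉ X.

Reverse inclusion. This inclusion fails. Take X = {1}, A = ∅, Y = ∅; then 1 ∈ X but 1 ∉ A ∪ ((A ∩ X) ∖ (X ∩ Y)).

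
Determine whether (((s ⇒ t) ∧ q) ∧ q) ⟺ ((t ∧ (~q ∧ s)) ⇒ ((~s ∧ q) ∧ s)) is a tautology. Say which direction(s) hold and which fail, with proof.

(←) This fails. Under t = F, s = F, q = F, the left side is false but the right side is true.

(→) Assume the antecedent. If t is true, the antecedent forces (t = T, s = F, q = T) or (t = T, s = T, q = T), and the consequent holds there. If t is false, the consequent reduces to true regardless of the other variables. Either way the consequent holds.

Only the forward implication holds.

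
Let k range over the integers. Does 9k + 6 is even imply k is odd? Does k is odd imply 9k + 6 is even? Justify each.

(⇒) This fails: k = 0 gives 9k + 6 = 6, which is even, but 0 is even, not odd.

(⇐) This also fails: k = 3 is odd, but 9k + 6 = 33 is odd, not even.

Both directions fail.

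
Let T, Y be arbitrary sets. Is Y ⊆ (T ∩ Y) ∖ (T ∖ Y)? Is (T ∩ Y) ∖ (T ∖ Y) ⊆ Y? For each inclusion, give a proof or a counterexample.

Only the reverse inclusion holds.

Forward inclusion. This inclusion fails. Take T = ∅, Y = {1}; then 1 ∈ Y but 1 ∉ (T ∩ Y) ∖ (T ∖ Y).

Reverse inclusion. Let x ∈ (T ∩ Y) ∖ (T ∖ Y). Then x ∈ T ∩ Y, from which x ∈ Y.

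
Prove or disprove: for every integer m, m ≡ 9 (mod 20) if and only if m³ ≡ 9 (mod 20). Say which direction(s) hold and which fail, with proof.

(⇒) Suppose m ≡ 9 (mod 20). Write m = 20j + 9. Then (20j + 9)³ = 8000j³ + 10800j² + 4860j + 729 = 20(400j³ + 540j² + 243j + 36) + 9, so m³ ≡ 9 (mod 20).

(⇐) Conversely, suppose m³ ≡ 9 (mod 20). The only residue r in {0, …, 19} with r³ ≡ 9 (mod 20) is r = 9, so m ≡ 9 (mod 20).

Both directions hold.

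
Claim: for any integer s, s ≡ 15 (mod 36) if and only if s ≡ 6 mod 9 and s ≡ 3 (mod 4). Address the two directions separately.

Forward direction. Suppose s ≡ 15 (mod 36); write s = 36j + 15. Since 9 ∣ 36, reducing mod 9 gives s ≡ 15 ≡ 6 (mod 9); since 4 ∣ 36, reducing mod 4 gives s ≡ 15 ≡ 3 (mod 4).

Converse. If s ≡ 6 (mod 9) and s ≡ 3 (mod 4), then by the Chinese remainder theorem s ≡ 15 (mod 36). This is exactly s ≡ 15 (mod 36).

The biconditional holds.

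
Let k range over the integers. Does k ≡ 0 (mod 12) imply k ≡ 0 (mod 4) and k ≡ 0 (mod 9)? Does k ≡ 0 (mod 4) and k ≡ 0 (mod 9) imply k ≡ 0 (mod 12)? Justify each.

(⟸) If k ≡ 0 (mod 4) and k ≡ 0 (mod 9), then by the Chinese remainder theorem k ≡ 0 (mod 36). Since 0 ≡ 0 (mod 12) and 12 ∣ 36, we get k ≡ 0 (mod 12).

(⟹) This fails: k = 24 gives 24 ≡ 0 (mod 12) but 24 ≡ 6 (mod 9), so the conjunction on the right does not hold.

Only the converse holds.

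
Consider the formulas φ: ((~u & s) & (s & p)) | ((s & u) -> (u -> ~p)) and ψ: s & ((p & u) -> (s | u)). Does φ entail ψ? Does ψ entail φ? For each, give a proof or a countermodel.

(⇒) This fails. Under u = F, s = F, p = F, the left side is true but the right side is false.

(⇐) This fails. Under u = T, s = T, p = T, the left side is false but the right side is true.

Neither direction holds.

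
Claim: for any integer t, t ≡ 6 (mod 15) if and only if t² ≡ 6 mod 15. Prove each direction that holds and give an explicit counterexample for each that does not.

Only the forward implication holds.

(→) Suppose t ≡ 6 (mod 15). Write t = 15j + 6. Then (15j + 6)² = 225j² + 180j + 36 = 15(15j² + 12j + 2) + 6, so t² ≡ 6 (mod 15).

(←) This fails: take t = 9. Then 9² = 81 ≡ 6 (mod 15), yet 9 ≡ 9 (mod 15), not 6.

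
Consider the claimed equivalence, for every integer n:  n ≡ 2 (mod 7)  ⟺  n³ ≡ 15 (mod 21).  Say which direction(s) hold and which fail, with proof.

(⇒) fails and (⇐) fails.

(⇒) This fails: take n = 2. Then 2 ≡ 2 (mod 7), but 2³ = 8 ≡ 8 (mod 21), not 15.

(⇐) This fails: take n = 15. Then 15³ = 3375 ≡ 15 (mod 21), yet 15 ≡ 1 (mod 7), not 2.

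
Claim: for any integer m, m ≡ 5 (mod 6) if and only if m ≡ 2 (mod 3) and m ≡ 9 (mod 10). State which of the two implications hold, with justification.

Only the converse holds.

(→) This fails: m = 5 gives 5 ≡ 5 (mod 6) but 5 ≡ 5 (mod 10), so the conjunction on the right does not hold.

(←) Conversely, if m ≡ 2 (mod 3) and m ≡ 9 (mod 10), then by the Chinese remainder theorem m ≡ 29 (mod 30). Since 29 ≡ 5 (mod 6) and 6 ∣ 30, we get m ≡ 5 (mod 6).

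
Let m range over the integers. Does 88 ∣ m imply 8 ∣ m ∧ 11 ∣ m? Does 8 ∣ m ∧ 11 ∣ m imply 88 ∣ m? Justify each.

Both directions hold.

(⟹) If 88 ∣ m, write m = 88q. Since 88 = 11·8, m = 8·(11q), so 8 ∣ m; and since 88 = 8·11, m = 11·(8q), so 11 ∣ m.

(⟸) Suppose 8 ∣ m and 11 ∣ m. Any common multiple of 8 and 11 is a multiple of their lcm; here gcd(8, 11) = 1, so lcm(8, 11) = 8·11 = 88, so 88 ∣ m.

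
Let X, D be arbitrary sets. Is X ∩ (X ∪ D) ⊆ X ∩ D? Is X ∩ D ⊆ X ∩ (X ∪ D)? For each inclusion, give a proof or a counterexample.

The sets are not equal: only the reverse inclusion holds.

Forward inclusion. This inclusion fails. Take X = {1}, D = ∅; then 1 ∈ X ∩ (X ∪ D) but 1 ∉ X ∩ D.

Reverse inclusion. Let x ∈ X ∩ D. Then x ∈ X ∩ D, from which x ∈ X ∩ (X ∪ D).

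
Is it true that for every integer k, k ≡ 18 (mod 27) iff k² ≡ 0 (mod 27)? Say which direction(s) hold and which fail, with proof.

(←) This fails: take k = 0. Then 0² = 0 ≡ 0 (mod 27), yet 0 ≡ 0 (mod 27), not 18.

(→) Suppose k ≡ 18 (mod 27). Write k = 27j + 18. Then (27j + 18)² = 729j² + 972j + 324 = 27(27j² + 36j + 12) + 0, so k² ≡ 0 (mod 27).

The forward direction holds; the converse fails.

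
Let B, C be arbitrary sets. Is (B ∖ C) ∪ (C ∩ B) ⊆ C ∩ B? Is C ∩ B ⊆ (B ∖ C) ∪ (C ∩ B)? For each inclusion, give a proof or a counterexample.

(⟸) Let x ∈ C ∩ B. Then x ∈ B ∩ C, from which x ∈ (B ∖ C) ∪ (C ∩ B).

(⟹) This inclusion fails. Take B = {1}, C = ∅; then 1 ∈ (B ∖ C) ∪ (C ∩ B) but 1 ∉ C ∩ B.

Only the reverse inclusion holds.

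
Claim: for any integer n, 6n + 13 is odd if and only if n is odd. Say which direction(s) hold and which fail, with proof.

The forward direction fails; the converse holds.

(⟸) Suppose n is odd. Since 6 is even, 6n is even for every n, so 6n + 13 has the same parity as 13, which is odd. Hence 6n + 13 is odd.

(⟹) This fails: take n = 2. Then 6n + 13 = 25, which is odd, yet n = 2 is even, not odd.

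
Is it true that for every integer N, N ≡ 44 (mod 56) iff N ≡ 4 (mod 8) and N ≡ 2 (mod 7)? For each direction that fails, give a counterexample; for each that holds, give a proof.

(⟹) Suppose N ≡ 44 (mod 56); write N = 56j + 44. Since 8 ∣ 56, reducing mod 8 gives N ≡ 44 ≡ 4 (mod 8); since 7 ∣ 56, reducing mod 7 gives N ≡ 44 ≡ 2 (mod 7).

(⟸) Conversely, if N ≡ 4 (mod 8) and N ≡ 2 (mod 7), then by the Chinese remainder theorem N ≡ 44 (mod 56). This is exactly N ≡ 44 (mod 56).

The biconditional holds.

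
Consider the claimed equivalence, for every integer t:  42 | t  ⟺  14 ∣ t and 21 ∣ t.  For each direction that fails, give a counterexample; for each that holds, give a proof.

Equivalent; both directions hold.

(⟹) If 42 ∣ t, write t = 42q. Since 42 = 3·14, t = 14·(3q), so 14 ∣ t; and since 42 = 2·21, t = 21·(2q), so 21 ∣ t.

(⟸) Suppose 14 ∣ t and 21 ∣ t. Any common multiple of 14 and 21 is a multiple of their lcm; here lcm(14, 21) = 14·21/gcd(14, 21) = 294/7 = 42, so 42 ∣ t.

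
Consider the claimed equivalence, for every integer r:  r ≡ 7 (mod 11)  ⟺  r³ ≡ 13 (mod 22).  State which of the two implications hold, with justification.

(⇒) fails; (⇐) holds.

Forward direction. This fails: take r = 18. Then 18 ≡ 7 (mod 11), but 18³ = 5832 ≡ 2 (mod 22), not 13.

Converse. The residues r modulo 22 with r³ ≡ 13 (mod 22) are exactly {7}, and each is ≡ 7 (mod 11).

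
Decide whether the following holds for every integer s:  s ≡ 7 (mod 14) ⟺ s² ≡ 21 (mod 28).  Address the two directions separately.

[⇐] The residues r modulo 28 with r² ≡ 21 (mod 28) are exactly {7, 21}, and each is ≡ 7 (mod 14).

[⇒] Suppose s ≡ 7 (mod 14). Working modulo 28, s ∈ {7, 21}; for each such r, r² ≡ 21 (mod 28).

The biconditional holds.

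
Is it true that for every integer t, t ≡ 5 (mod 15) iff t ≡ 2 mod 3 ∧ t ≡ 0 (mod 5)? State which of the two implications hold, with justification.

The biconditional holds.

(→) Suppose t ≡ 5 (mod 15); write t = 15j + 5. Since 3 ∣ 15, reducing mod 3 gives t ≡ 5 ≡ 2 (mod 3); since 5 ∣ 15, reducing mod 5 gives t ≡ 5 ≡ 0 (mod 5).

(←) Conversely, if t ≡ 2 (mod 3) and t ≡ 0 (mod 5), then by the Chinese remainder theorem t ≡ 5 (mod 15). This is exactly t ≡ 5 (mod 15).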